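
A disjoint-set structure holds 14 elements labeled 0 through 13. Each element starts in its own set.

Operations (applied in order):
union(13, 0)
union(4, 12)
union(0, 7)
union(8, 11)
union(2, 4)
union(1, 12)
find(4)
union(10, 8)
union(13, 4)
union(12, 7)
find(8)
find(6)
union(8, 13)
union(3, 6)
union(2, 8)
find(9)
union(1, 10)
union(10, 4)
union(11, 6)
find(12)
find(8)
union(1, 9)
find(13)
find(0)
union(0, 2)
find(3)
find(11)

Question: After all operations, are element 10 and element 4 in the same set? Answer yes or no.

Step 1: union(13, 0) -> merged; set of 13 now {0, 13}
Step 2: union(4, 12) -> merged; set of 4 now {4, 12}
Step 3: union(0, 7) -> merged; set of 0 now {0, 7, 13}
Step 4: union(8, 11) -> merged; set of 8 now {8, 11}
Step 5: union(2, 4) -> merged; set of 2 now {2, 4, 12}
Step 6: union(1, 12) -> merged; set of 1 now {1, 2, 4, 12}
Step 7: find(4) -> no change; set of 4 is {1, 2, 4, 12}
Step 8: union(10, 8) -> merged; set of 10 now {8, 10, 11}
Step 9: union(13, 4) -> merged; set of 13 now {0, 1, 2, 4, 7, 12, 13}
Step 10: union(12, 7) -> already same set; set of 12 now {0, 1, 2, 4, 7, 12, 13}
Step 11: find(8) -> no change; set of 8 is {8, 10, 11}
Step 12: find(6) -> no change; set of 6 is {6}
Step 13: union(8, 13) -> merged; set of 8 now {0, 1, 2, 4, 7, 8, 10, 11, 12, 13}
Step 14: union(3, 6) -> merged; set of 3 now {3, 6}
Step 15: union(2, 8) -> already same set; set of 2 now {0, 1, 2, 4, 7, 8, 10, 11, 12, 13}
Step 16: find(9) -> no change; set of 9 is {9}
Step 17: union(1, 10) -> already same set; set of 1 now {0, 1, 2, 4, 7, 8, 10, 11, 12, 13}
Step 18: union(10, 4) -> already same set; set of 10 now {0, 1, 2, 4, 7, 8, 10, 11, 12, 13}
Step 19: union(11, 6) -> merged; set of 11 now {0, 1, 2, 3, 4, 6, 7, 8, 10, 11, 12, 13}
Step 20: find(12) -> no change; set of 12 is {0, 1, 2, 3, 4, 6, 7, 8, 10, 11, 12, 13}
Step 21: find(8) -> no change; set of 8 is {0, 1, 2, 3, 4, 6, 7, 8, 10, 11, 12, 13}
Step 22: union(1, 9) -> merged; set of 1 now {0, 1, 2, 3, 4, 6, 7, 8, 9, 10, 11, 12, 13}
Step 23: find(13) -> no change; set of 13 is {0, 1, 2, 3, 4, 6, 7, 8, 9, 10, 11, 12, 13}
Step 24: find(0) -> no change; set of 0 is {0, 1, 2, 3, 4, 6, 7, 8, 9, 10, 11, 12, 13}
Step 25: union(0, 2) -> already same set; set of 0 now {0, 1, 2, 3, 4, 6, 7, 8, 9, 10, 11, 12, 13}
Step 26: find(3) -> no change; set of 3 is {0, 1, 2, 3, 4, 6, 7, 8, 9, 10, 11, 12, 13}
Step 27: find(11) -> no change; set of 11 is {0, 1, 2, 3, 4, 6, 7, 8, 9, 10, 11, 12, 13}
Set of 10: {0, 1, 2, 3, 4, 6, 7, 8, 9, 10, 11, 12, 13}; 4 is a member.

Answer: yes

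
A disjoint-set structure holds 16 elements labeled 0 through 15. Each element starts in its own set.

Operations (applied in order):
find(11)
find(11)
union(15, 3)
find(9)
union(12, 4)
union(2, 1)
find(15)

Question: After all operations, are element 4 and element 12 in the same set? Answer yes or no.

Step 1: find(11) -> no change; set of 11 is {11}
Step 2: find(11) -> no change; set of 11 is {11}
Step 3: union(15, 3) -> merged; set of 15 now {3, 15}
Step 4: find(9) -> no change; set of 9 is {9}
Step 5: union(12, 4) -> merged; set of 12 now {4, 12}
Step 6: union(2, 1) -> merged; set of 2 now {1, 2}
Step 7: find(15) -> no change; set of 15 is {3, 15}
Set of 4: {4, 12}; 12 is a member.

Answer: yes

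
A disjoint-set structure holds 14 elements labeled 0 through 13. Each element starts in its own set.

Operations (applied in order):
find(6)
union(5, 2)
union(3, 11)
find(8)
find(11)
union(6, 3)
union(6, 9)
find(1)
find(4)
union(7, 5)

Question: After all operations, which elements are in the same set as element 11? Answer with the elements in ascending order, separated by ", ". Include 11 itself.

Step 1: find(6) -> no change; set of 6 is {6}
Step 2: union(5, 2) -> merged; set of 5 now {2, 5}
Step 3: union(3, 11) -> merged; set of 3 now {3, 11}
Step 4: find(8) -> no change; set of 8 is {8}
Step 5: find(11) -> no change; set of 11 is {3, 11}
Step 6: union(6, 3) -> merged; set of 6 now {3, 6, 11}
Step 7: union(6, 9) -> merged; set of 6 now {3, 6, 9, 11}
Step 8: find(1) -> no change; set of 1 is {1}
Step 9: find(4) -> no change; set of 4 is {4}
Step 10: union(7, 5) -> merged; set of 7 now {2, 5, 7}
Component of 11: {3, 6, 9, 11}

Answer: 3, 6, 9, 11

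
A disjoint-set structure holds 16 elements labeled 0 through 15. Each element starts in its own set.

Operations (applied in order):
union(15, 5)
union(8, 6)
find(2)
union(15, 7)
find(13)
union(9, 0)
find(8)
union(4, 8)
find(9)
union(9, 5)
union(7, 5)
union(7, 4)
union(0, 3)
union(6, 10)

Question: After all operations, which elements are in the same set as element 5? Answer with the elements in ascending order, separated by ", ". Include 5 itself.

Answer: 0, 3, 4, 5, 6, 7, 8, 9, 10, 15

Derivation:
Step 1: union(15, 5) -> merged; set of 15 now {5, 15}
Step 2: union(8, 6) -> merged; set of 8 now {6, 8}
Step 3: find(2) -> no change; set of 2 is {2}
Step 4: union(15, 7) -> merged; set of 15 now {5, 7, 15}
Step 5: find(13) -> no change; set of 13 is {13}
Step 6: union(9, 0) -> merged; set of 9 now {0, 9}
Step 7: find(8) -> no change; set of 8 is {6, 8}
Step 8: union(4, 8) -> merged; set of 4 now {4, 6, 8}
Step 9: find(9) -> no change; set of 9 is {0, 9}
Step 10: union(9, 5) -> merged; set of 9 now {0, 5, 7, 9, 15}
Step 11: union(7, 5) -> already same set; set of 7 now {0, 5, 7, 9, 15}
Step 12: union(7, 4) -> merged; set of 7 now {0, 4, 5, 6, 7, 8, 9, 15}
Step 13: union(0, 3) -> merged; set of 0 now {0, 3, 4, 5, 6, 7, 8, 9, 15}
Step 14: union(6, 10) -> merged; set of 6 now {0, 3, 4, 5, 6, 7, 8, 9, 10, 15}
Component of 5: {0, 3, 4, 5, 6, 7, 8, 9, 10, 15}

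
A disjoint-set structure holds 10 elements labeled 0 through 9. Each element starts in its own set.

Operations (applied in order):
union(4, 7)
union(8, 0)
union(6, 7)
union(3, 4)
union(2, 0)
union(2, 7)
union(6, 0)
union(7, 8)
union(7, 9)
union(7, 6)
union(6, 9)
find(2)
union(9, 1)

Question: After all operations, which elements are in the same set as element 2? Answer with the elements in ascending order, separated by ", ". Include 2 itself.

Answer: 0, 1, 2, 3, 4, 6, 7, 8, 9

Derivation:
Step 1: union(4, 7) -> merged; set of 4 now {4, 7}
Step 2: union(8, 0) -> merged; set of 8 now {0, 8}
Step 3: union(6, 7) -> merged; set of 6 now {4, 6, 7}
Step 4: union(3, 4) -> merged; set of 3 now {3, 4, 6, 7}
Step 5: union(2, 0) -> merged; set of 2 now {0, 2, 8}
Step 6: union(2, 7) -> merged; set of 2 now {0, 2, 3, 4, 6, 7, 8}
Step 7: union(6, 0) -> already same set; set of 6 now {0, 2, 3, 4, 6, 7, 8}
Step 8: union(7, 8) -> already same set; set of 7 now {0, 2, 3, 4, 6, 7, 8}
Step 9: union(7, 9) -> merged; set of 7 now {0, 2, 3, 4, 6, 7, 8, 9}
Step 10: union(7, 6) -> already same set; set of 7 now {0, 2, 3, 4, 6, 7, 8, 9}
Step 11: union(6, 9) -> already same set; set of 6 now {0, 2, 3, 4, 6, 7, 8, 9}
Step 12: find(2) -> no change; set of 2 is {0, 2, 3, 4, 6, 7, 8, 9}
Step 13: union(9, 1) -> merged; set of 9 now {0, 1, 2, 3, 4, 6, 7, 8, 9}
Component of 2: {0, 1, 2, 3, 4, 6, 7, 8, 9}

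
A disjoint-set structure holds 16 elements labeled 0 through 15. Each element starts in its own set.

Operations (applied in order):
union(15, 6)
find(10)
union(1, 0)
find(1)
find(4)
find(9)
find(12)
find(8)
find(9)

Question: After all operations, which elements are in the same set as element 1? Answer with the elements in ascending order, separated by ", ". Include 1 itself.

Answer: 0, 1

Derivation:
Step 1: union(15, 6) -> merged; set of 15 now {6, 15}
Step 2: find(10) -> no change; set of 10 is {10}
Step 3: union(1, 0) -> merged; set of 1 now {0, 1}
Step 4: find(1) -> no change; set of 1 is {0, 1}
Step 5: find(4) -> no change; set of 4 is {4}
Step 6: find(9) -> no change; set of 9 is {9}
Step 7: find(12) -> no change; set of 12 is {12}
Step 8: find(8) -> no change; set of 8 is {8}
Step 9: find(9) -> no change; set of 9 is {9}
Component of 1: {0, 1}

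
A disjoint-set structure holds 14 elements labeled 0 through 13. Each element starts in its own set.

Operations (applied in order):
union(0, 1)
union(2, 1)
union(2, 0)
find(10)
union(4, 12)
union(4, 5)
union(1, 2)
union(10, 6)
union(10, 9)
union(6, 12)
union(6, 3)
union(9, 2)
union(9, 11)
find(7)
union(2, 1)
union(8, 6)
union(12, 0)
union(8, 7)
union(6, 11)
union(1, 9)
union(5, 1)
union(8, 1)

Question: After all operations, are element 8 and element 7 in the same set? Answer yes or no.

Step 1: union(0, 1) -> merged; set of 0 now {0, 1}
Step 2: union(2, 1) -> merged; set of 2 now {0, 1, 2}
Step 3: union(2, 0) -> already same set; set of 2 now {0, 1, 2}
Step 4: find(10) -> no change; set of 10 is {10}
Step 5: union(4, 12) -> merged; set of 4 now {4, 12}
Step 6: union(4, 5) -> merged; set of 4 now {4, 5, 12}
Step 7: union(1, 2) -> already same set; set of 1 now {0, 1, 2}
Step 8: union(10, 6) -> merged; set of 10 now {6, 10}
Step 9: union(10, 9) -> merged; set of 10 now {6, 9, 10}
Step 10: union(6, 12) -> merged; set of 6 now {4, 5, 6, 9, 10, 12}
Step 11: union(6, 3) -> merged; set of 6 now {3, 4, 5, 6, 9, 10, 12}
Step 12: union(9, 2) -> merged; set of 9 now {0, 1, 2, 3, 4, 5, 6, 9, 10, 12}
Step 13: union(9, 11) -> merged; set of 9 now {0, 1, 2, 3, 4, 5, 6, 9, 10, 11, 12}
Step 14: find(7) -> no change; set of 7 is {7}
Step 15: union(2, 1) -> already same set; set of 2 now {0, 1, 2, 3, 4, 5, 6, 9, 10, 11, 12}
Step 16: union(8, 6) -> merged; set of 8 now {0, 1, 2, 3, 4, 5, 6, 8, 9, 10, 11, 12}
Step 17: union(12, 0) -> already same set; set of 12 now {0, 1, 2, 3, 4, 5, 6, 8, 9, 10, 11, 12}
Step 18: union(8, 7) -> merged; set of 8 now {0, 1, 2, 3, 4, 5, 6, 7, 8, 9, 10, 11, 12}
Step 19: union(6, 11) -> already same set; set of 6 now {0, 1, 2, 3, 4, 5, 6, 7, 8, 9, 10, 11, 12}
Step 20: union(1, 9) -> already same set; set of 1 now {0, 1, 2, 3, 4, 5, 6, 7, 8, 9, 10, 11, 12}
Step 21: union(5, 1) -> already same set; set of 5 now {0, 1, 2, 3, 4, 5, 6, 7, 8, 9, 10, 11, 12}
Step 22: union(8, 1) -> already same set; set of 8 now {0, 1, 2, 3, 4, 5, 6, 7, 8, 9, 10, 11, 12}
Set of 8: {0, 1, 2, 3, 4, 5, 6, 7, 8, 9, 10, 11, 12}; 7 is a member.

Answer: yes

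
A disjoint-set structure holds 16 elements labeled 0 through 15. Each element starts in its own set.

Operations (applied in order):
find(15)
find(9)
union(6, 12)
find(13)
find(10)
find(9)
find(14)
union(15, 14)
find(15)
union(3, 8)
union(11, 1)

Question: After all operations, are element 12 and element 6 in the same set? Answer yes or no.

Step 1: find(15) -> no change; set of 15 is {15}
Step 2: find(9) -> no change; set of 9 is {9}
Step 3: union(6, 12) -> merged; set of 6 now {6, 12}
Step 4: find(13) -> no change; set of 13 is {13}
Step 5: find(10) -> no change; set of 10 is {10}
Step 6: find(9) -> no change; set of 9 is {9}
Step 7: find(14) -> no change; set of 14 is {14}
Step 8: union(15, 14) -> merged; set of 15 now {14, 15}
Step 9: find(15) -> no change; set of 15 is {14, 15}
Step 10: union(3, 8) -> merged; set of 3 now {3, 8}
Step 11: union(11, 1) -> merged; set of 11 now {1, 11}
Set of 12: {6, 12}; 6 is a member.

Answer: yes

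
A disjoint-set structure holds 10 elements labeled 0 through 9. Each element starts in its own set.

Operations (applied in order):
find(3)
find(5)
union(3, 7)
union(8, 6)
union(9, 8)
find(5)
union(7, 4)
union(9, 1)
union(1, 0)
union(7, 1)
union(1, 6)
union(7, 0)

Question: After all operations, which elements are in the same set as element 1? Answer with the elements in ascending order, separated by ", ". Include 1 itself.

Step 1: find(3) -> no change; set of 3 is {3}
Step 2: find(5) -> no change; set of 5 is {5}
Step 3: union(3, 7) -> merged; set of 3 now {3, 7}
Step 4: union(8, 6) -> merged; set of 8 now {6, 8}
Step 5: union(9, 8) -> merged; set of 9 now {6, 8, 9}
Step 6: find(5) -> no change; set of 5 is {5}
Step 7: union(7, 4) -> merged; set of 7 now {3, 4, 7}
Step 8: union(9, 1) -> merged; set of 9 now {1, 6, 8, 9}
Step 9: union(1, 0) -> merged; set of 1 now {0, 1, 6, 8, 9}
Step 10: union(7, 1) -> merged; set of 7 now {0, 1, 3, 4, 6, 7, 8, 9}
Step 11: union(1, 6) -> already same set; set of 1 now {0, 1, 3, 4, 6, 7, 8, 9}
Step 12: union(7, 0) -> already same set; set of 7 now {0, 1, 3, 4, 6, 7, 8, 9}
Component of 1: {0, 1, 3, 4, 6, 7, 8, 9}

Answer: 0, 1, 3, 4, 6, 7, 8, 9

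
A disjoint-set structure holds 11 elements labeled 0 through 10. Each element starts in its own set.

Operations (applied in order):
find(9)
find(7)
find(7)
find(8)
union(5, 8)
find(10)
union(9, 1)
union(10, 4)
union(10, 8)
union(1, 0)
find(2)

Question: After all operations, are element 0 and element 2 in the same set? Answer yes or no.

Step 1: find(9) -> no change; set of 9 is {9}
Step 2: find(7) -> no change; set of 7 is {7}
Step 3: find(7) -> no change; set of 7 is {7}
Step 4: find(8) -> no change; set of 8 is {8}
Step 5: union(5, 8) -> merged; set of 5 now {5, 8}
Step 6: find(10) -> no change; set of 10 is {10}
Step 7: union(9, 1) -> merged; set of 9 now {1, 9}
Step 8: union(10, 4) -> merged; set of 10 now {4, 10}
Step 9: union(10, 8) -> merged; set of 10 now {4, 5, 8, 10}
Step 10: union(1, 0) -> merged; set of 1 now {0, 1, 9}
Step 11: find(2) -> no change; set of 2 is {2}
Set of 0: {0, 1, 9}; 2 is not a member.

Answer: no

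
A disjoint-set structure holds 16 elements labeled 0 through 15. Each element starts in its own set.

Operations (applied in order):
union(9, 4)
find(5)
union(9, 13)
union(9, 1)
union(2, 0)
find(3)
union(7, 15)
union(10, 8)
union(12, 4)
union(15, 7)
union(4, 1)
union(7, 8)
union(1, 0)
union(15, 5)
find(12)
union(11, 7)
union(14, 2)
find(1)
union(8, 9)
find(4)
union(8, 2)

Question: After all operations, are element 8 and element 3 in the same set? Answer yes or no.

Answer: no

Derivation:
Step 1: union(9, 4) -> merged; set of 9 now {4, 9}
Step 2: find(5) -> no change; set of 5 is {5}
Step 3: union(9, 13) -> merged; set of 9 now {4, 9, 13}
Step 4: union(9, 1) -> merged; set of 9 now {1, 4, 9, 13}
Step 5: union(2, 0) -> merged; set of 2 now {0, 2}
Step 6: find(3) -> no change; set of 3 is {3}
Step 7: union(7, 15) -> merged; set of 7 now {7, 15}
Step 8: union(10, 8) -> merged; set of 10 now {8, 10}
Step 9: union(12, 4) -> merged; set of 12 now {1, 4, 9, 12, 13}
Step 10: union(15, 7) -> already same set; set of 15 now {7, 15}
Step 11: union(4, 1) -> already same set; set of 4 now {1, 4, 9, 12, 13}
Step 12: union(7, 8) -> merged; set of 7 now {7, 8, 10, 15}
Step 13: union(1, 0) -> merged; set of 1 now {0, 1, 2, 4, 9, 12, 13}
Step 14: union(15, 5) -> merged; set of 15 now {5, 7, 8, 10, 15}
Step 15: find(12) -> no change; set of 12 is {0, 1, 2, 4, 9, 12, 13}
Step 16: union(11, 7) -> merged; set of 11 now {5, 7, 8, 10, 11, 15}
Step 17: union(14, 2) -> merged; set of 14 now {0, 1, 2, 4, 9, 12, 13, 14}
Step 18: find(1) -> no change; set of 1 is {0, 1, 2, 4, 9, 12, 13, 14}
Step 19: union(8, 9) -> merged; set of 8 now {0, 1, 2, 4, 5, 7, 8, 9, 10, 11, 12, 13, 14, 15}
Step 20: find(4) -> no change; set of 4 is {0, 1, 2, 4, 5, 7, 8, 9, 10, 11, 12, 13, 14, 15}
Step 21: union(8, 2) -> already same set; set of 8 now {0, 1, 2, 4, 5, 7, 8, 9, 10, 11, 12, 13, 14, 15}
Set of 8: {0, 1, 2, 4, 5, 7, 8, 9, 10, 11, 12, 13, 14, 15}; 3 is not a member.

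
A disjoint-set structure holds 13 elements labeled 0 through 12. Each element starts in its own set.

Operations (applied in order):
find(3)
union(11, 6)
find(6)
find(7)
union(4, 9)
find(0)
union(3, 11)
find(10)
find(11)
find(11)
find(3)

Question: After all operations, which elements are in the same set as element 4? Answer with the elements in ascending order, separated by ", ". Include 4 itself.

Answer: 4, 9

Derivation:
Step 1: find(3) -> no change; set of 3 is {3}
Step 2: union(11, 6) -> merged; set of 11 now {6, 11}
Step 3: find(6) -> no change; set of 6 is {6, 11}
Step 4: find(7) -> no change; set of 7 is {7}
Step 5: union(4, 9) -> merged; set of 4 now {4, 9}
Step 6: find(0) -> no change; set of 0 is {0}
Step 7: union(3, 11) -> merged; set of 3 now {3, 6, 11}
Step 8: find(10) -> no change; set of 10 is {10}
Step 9: find(11) -> no change; set of 11 is {3, 6, 11}
Step 10: find(11) -> no change; set of 11 is {3, 6, 11}
Step 11: find(3) -> no change; set of 3 is {3, 6, 11}
Component of 4: {4, 9}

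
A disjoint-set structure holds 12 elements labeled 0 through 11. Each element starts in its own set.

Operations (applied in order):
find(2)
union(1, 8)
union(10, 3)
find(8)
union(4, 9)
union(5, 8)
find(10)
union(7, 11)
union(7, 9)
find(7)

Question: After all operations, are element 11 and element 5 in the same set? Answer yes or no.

Step 1: find(2) -> no change; set of 2 is {2}
Step 2: union(1, 8) -> merged; set of 1 now {1, 8}
Step 3: union(10, 3) -> merged; set of 10 now {3, 10}
Step 4: find(8) -> no change; set of 8 is {1, 8}
Step 5: union(4, 9) -> merged; set of 4 now {4, 9}
Step 6: union(5, 8) -> merged; set of 5 now {1, 5, 8}
Step 7: find(10) -> no change; set of 10 is {3, 10}
Step 8: union(7, 11) -> merged; set of 7 now {7, 11}
Step 9: union(7, 9) -> merged; set of 7 now {4, 7, 9, 11}
Step 10: find(7) -> no change; set of 7 is {4, 7, 9, 11}
Set of 11: {4, 7, 9, 11}; 5 is not a member.

Answer: no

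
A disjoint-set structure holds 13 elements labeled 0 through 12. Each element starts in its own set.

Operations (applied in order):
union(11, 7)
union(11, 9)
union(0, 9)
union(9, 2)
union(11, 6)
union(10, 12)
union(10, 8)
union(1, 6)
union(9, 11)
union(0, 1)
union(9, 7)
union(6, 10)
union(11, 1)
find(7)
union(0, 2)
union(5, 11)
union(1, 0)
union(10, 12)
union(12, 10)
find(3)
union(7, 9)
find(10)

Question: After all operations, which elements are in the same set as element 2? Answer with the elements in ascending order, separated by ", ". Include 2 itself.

Step 1: union(11, 7) -> merged; set of 11 now {7, 11}
Step 2: union(11, 9) -> merged; set of 11 now {7, 9, 11}
Step 3: union(0, 9) -> merged; set of 0 now {0, 7, 9, 11}
Step 4: union(9, 2) -> merged; set of 9 now {0, 2, 7, 9, 11}
Step 5: union(11, 6) -> merged; set of 11 now {0, 2, 6, 7, 9, 11}
Step 6: union(10, 12) -> merged; set of 10 now {10, 12}
Step 7: union(10, 8) -> merged; set of 10 now {8, 10, 12}
Step 8: union(1, 6) -> merged; set of 1 now {0, 1, 2, 6, 7, 9, 11}
Step 9: union(9, 11) -> already same set; set of 9 now {0, 1, 2, 6, 7, 9, 11}
Step 10: union(0, 1) -> already same set; set of 0 now {0, 1, 2, 6, 7, 9, 11}
Step 11: union(9, 7) -> already same set; set of 9 now {0, 1, 2, 6, 7, 9, 11}
Step 12: union(6, 10) -> merged; set of 6 now {0, 1, 2, 6, 7, 8, 9, 10, 11, 12}
Step 13: union(11, 1) -> already same set; set of 11 now {0, 1, 2, 6, 7, 8, 9, 10, 11, 12}
Step 14: find(7) -> no change; set of 7 is {0, 1, 2, 6, 7, 8, 9, 10, 11, 12}
Step 15: union(0, 2) -> already same set; set of 0 now {0, 1, 2, 6, 7, 8, 9, 10, 11, 12}
Step 16: union(5, 11) -> merged; set of 5 now {0, 1, 2, 5, 6, 7, 8, 9, 10, 11, 12}
Step 17: union(1, 0) -> already same set; set of 1 now {0, 1, 2, 5, 6, 7, 8, 9, 10, 11, 12}
Step 18: union(10, 12) -> already same set; set of 10 now {0, 1, 2, 5, 6, 7, 8, 9, 10, 11, 12}
Step 19: union(12, 10) -> already same set; set of 12 now {0, 1, 2, 5, 6, 7, 8, 9, 10, 11, 12}
Step 20: find(3) -> no change; set of 3 is {3}
Step 21: union(7, 9) -> already same set; set of 7 now {0, 1, 2, 5, 6, 7, 8, 9, 10, 11, 12}
Step 22: find(10) -> no change; set of 10 is {0, 1, 2, 5, 6, 7, 8, 9, 10, 11, 12}
Component of 2: {0, 1, 2, 5, 6, 7, 8, 9, 10, 11, 12}

Answer: 0, 1, 2, 5, 6, 7, 8, 9, 10, 11, 12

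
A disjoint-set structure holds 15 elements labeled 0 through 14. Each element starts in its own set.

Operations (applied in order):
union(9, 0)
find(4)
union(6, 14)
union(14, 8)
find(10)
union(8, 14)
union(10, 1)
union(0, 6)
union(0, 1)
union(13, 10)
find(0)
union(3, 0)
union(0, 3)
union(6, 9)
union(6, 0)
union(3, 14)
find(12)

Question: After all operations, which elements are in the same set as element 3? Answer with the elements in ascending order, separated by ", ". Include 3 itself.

Answer: 0, 1, 3, 6, 8, 9, 10, 13, 14

Derivation:
Step 1: union(9, 0) -> merged; set of 9 now {0, 9}
Step 2: find(4) -> no change; set of 4 is {4}
Step 3: union(6, 14) -> merged; set of 6 now {6, 14}
Step 4: union(14, 8) -> merged; set of 14 now {6, 8, 14}
Step 5: find(10) -> no change; set of 10 is {10}
Step 6: union(8, 14) -> already same set; set of 8 now {6, 8, 14}
Step 7: union(10, 1) -> merged; set of 10 now {1, 10}
Step 8: union(0, 6) -> merged; set of 0 now {0, 6, 8, 9, 14}
Step 9: union(0, 1) -> merged; set of 0 now {0, 1, 6, 8, 9, 10, 14}
Step 10: union(13, 10) -> merged; set of 13 now {0, 1, 6, 8, 9, 10, 13, 14}
Step 11: find(0) -> no change; set of 0 is {0, 1, 6, 8, 9, 10, 13, 14}
Step 12: union(3, 0) -> merged; set of 3 now {0, 1, 3, 6, 8, 9, 10, 13, 14}
Step 13: union(0, 3) -> already same set; set of 0 now {0, 1, 3, 6, 8, 9, 10, 13, 14}
Step 14: union(6, 9) -> already same set; set of 6 now {0, 1, 3, 6, 8, 9, 10, 13, 14}
Step 15: union(6, 0) -> already same set; set of 6 now {0, 1, 3, 6, 8, 9, 10, 13, 14}
Step 16: union(3, 14) -> already same set; set of 3 now {0, 1, 3, 6, 8, 9, 10, 13, 14}
Step 17: find(12) -> no change; set of 12 is {12}
Component of 3: {0, 1, 3, 6, 8, 9, 10, 13, 14}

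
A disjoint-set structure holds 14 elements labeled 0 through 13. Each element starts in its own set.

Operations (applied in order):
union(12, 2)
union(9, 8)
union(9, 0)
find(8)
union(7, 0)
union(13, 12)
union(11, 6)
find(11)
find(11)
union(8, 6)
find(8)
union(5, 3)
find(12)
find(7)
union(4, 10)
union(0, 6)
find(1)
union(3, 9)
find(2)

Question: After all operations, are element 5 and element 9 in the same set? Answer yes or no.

Answer: yes

Derivation:
Step 1: union(12, 2) -> merged; set of 12 now {2, 12}
Step 2: union(9, 8) -> merged; set of 9 now {8, 9}
Step 3: union(9, 0) -> merged; set of 9 now {0, 8, 9}
Step 4: find(8) -> no change; set of 8 is {0, 8, 9}
Step 5: union(7, 0) -> merged; set of 7 now {0, 7, 8, 9}
Step 6: union(13, 12) -> merged; set of 13 now {2, 12, 13}
Step 7: union(11, 6) -> merged; set of 11 now {6, 11}
Step 8: find(11) -> no change; set of 11 is {6, 11}
Step 9: find(11) -> no change; set of 11 is {6, 11}
Step 10: union(8, 6) -> merged; set of 8 now {0, 6, 7, 8, 9, 11}
Step 11: find(8) -> no change; set of 8 is {0, 6, 7, 8, 9, 11}
Step 12: union(5, 3) -> merged; set of 5 now {3, 5}
Step 13: find(12) -> no change; set of 12 is {2, 12, 13}
Step 14: find(7) -> no change; set of 7 is {0, 6, 7, 8, 9, 11}
Step 15: union(4, 10) -> merged; set of 4 now {4, 10}
Step 16: union(0, 6) -> already same set; set of 0 now {0, 6, 7, 8, 9, 11}
Step 17: find(1) -> no change; set of 1 is {1}
Step 18: union(3, 9) -> merged; set of 3 now {0, 3, 5, 6, 7, 8, 9, 11}
Step 19: find(2) -> no change; set of 2 is {2, 12, 13}
Set of 5: {0, 3, 5, 6, 7, 8, 9, 11}; 9 is a member.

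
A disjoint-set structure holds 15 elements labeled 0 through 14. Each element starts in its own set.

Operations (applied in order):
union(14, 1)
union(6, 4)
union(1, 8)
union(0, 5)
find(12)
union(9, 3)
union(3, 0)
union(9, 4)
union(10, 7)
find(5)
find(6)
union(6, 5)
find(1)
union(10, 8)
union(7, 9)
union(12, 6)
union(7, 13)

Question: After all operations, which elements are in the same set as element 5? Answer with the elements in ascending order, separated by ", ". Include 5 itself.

Step 1: union(14, 1) -> merged; set of 14 now {1, 14}
Step 2: union(6, 4) -> merged; set of 6 now {4, 6}
Step 3: union(1, 8) -> merged; set of 1 now {1, 8, 14}
Step 4: union(0, 5) -> merged; set of 0 now {0, 5}
Step 5: find(12) -> no change; set of 12 is {12}
Step 6: union(9, 3) -> merged; set of 9 now {3, 9}
Step 7: union(3, 0) -> merged; set of 3 now {0, 3, 5, 9}
Step 8: union(9, 4) -> merged; set of 9 now {0, 3, 4, 5, 6, 9}
Step 9: union(10, 7) -> merged; set of 10 now {7, 10}
Step 10: find(5) -> no change; set of 5 is {0, 3, 4, 5, 6, 9}
Step 11: find(6) -> no change; set of 6 is {0, 3, 4, 5, 6, 9}
Step 12: union(6, 5) -> already same set; set of 6 now {0, 3, 4, 5, 6, 9}
Step 13: find(1) -> no change; set of 1 is {1, 8, 14}
Step 14: union(10, 8) -> merged; set of 10 now {1, 7, 8, 10, 14}
Step 15: union(7, 9) -> merged; set of 7 now {0, 1, 3, 4, 5, 6, 7, 8, 9, 10, 14}
Step 16: union(12, 6) -> merged; set of 12 now {0, 1, 3, 4, 5, 6, 7, 8, 9, 10, 12, 14}
Step 17: union(7, 13) -> merged; set of 7 now {0, 1, 3, 4, 5, 6, 7, 8, 9, 10, 12, 13, 14}
Component of 5: {0, 1, 3, 4, 5, 6, 7, 8, 9, 10, 12, 13, 14}

Answer: 0, 1, 3, 4, 5, 6, 7, 8, 9, 10, 12, 13, 14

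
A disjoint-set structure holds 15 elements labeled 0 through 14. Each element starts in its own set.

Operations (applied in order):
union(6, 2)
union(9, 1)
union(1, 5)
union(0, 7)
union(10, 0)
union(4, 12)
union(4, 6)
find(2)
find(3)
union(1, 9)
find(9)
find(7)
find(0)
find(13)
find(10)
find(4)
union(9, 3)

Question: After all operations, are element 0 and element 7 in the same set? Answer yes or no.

Answer: yes

Derivation:
Step 1: union(6, 2) -> merged; set of 6 now {2, 6}
Step 2: union(9, 1) -> merged; set of 9 now {1, 9}
Step 3: union(1, 5) -> merged; set of 1 now {1, 5, 9}
Step 4: union(0, 7) -> merged; set of 0 now {0, 7}
Step 5: union(10, 0) -> merged; set of 10 now {0, 7, 10}
Step 6: union(4, 12) -> merged; set of 4 now {4, 12}
Step 7: union(4, 6) -> merged; set of 4 now {2, 4, 6, 12}
Step 8: find(2) -> no change; set of 2 is {2, 4, 6, 12}
Step 9: find(3) -> no change; set of 3 is {3}
Step 10: union(1, 9) -> already same set; set of 1 now {1, 5, 9}
Step 11: find(9) -> no change; set of 9 is {1, 5, 9}
Step 12: find(7) -> no change; set of 7 is {0, 7, 10}
Step 13: find(0) -> no change; set of 0 is {0, 7, 10}
Step 14: find(13) -> no change; set of 13 is {13}
Step 15: find(10) -> no change; set of 10 is {0, 7, 10}
Step 16: find(4) -> no change; set of 4 is {2, 4, 6, 12}
Step 17: union(9, 3) -> merged; set of 9 now {1, 3, 5, 9}
Set of 0: {0, 7, 10}; 7 is a member.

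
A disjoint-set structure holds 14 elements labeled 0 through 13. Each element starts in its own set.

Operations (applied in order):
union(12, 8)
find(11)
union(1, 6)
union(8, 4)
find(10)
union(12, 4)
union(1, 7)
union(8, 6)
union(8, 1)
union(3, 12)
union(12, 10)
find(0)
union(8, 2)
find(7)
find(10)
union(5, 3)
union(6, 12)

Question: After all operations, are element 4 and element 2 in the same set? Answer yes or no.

Step 1: union(12, 8) -> merged; set of 12 now {8, 12}
Step 2: find(11) -> no change; set of 11 is {11}
Step 3: union(1, 6) -> merged; set of 1 now {1, 6}
Step 4: union(8, 4) -> merged; set of 8 now {4, 8, 12}
Step 5: find(10) -> no change; set of 10 is {10}
Step 6: union(12, 4) -> already same set; set of 12 now {4, 8, 12}
Step 7: union(1, 7) -> merged; set of 1 now {1, 6, 7}
Step 8: union(8, 6) -> merged; set of 8 now {1, 4, 6, 7, 8, 12}
Step 9: union(8, 1) -> already same set; set of 8 now {1, 4, 6, 7, 8, 12}
Step 10: union(3, 12) -> merged; set of 3 now {1, 3, 4, 6, 7, 8, 12}
Step 11: union(12, 10) -> merged; set of 12 now {1, 3, 4, 6, 7, 8, 10, 12}
Step 12: find(0) -> no change; set of 0 is {0}
Step 13: union(8, 2) -> merged; set of 8 now {1, 2, 3, 4, 6, 7, 8, 10, 12}
Step 14: find(7) -> no change; set of 7 is {1, 2, 3, 4, 6, 7, 8, 10, 12}
Step 15: find(10) -> no change; set of 10 is {1, 2, 3, 4, 6, 7, 8, 10, 12}
Step 16: union(5, 3) -> merged; set of 5 now {1, 2, 3, 4, 5, 6, 7, 8, 10, 12}
Step 17: union(6, 12) -> already same set; set of 6 now {1, 2, 3, 4, 5, 6, 7, 8, 10, 12}
Set of 4: {1, 2, 3, 4, 5, 6, 7, 8, 10, 12}; 2 is a member.

Answer: yes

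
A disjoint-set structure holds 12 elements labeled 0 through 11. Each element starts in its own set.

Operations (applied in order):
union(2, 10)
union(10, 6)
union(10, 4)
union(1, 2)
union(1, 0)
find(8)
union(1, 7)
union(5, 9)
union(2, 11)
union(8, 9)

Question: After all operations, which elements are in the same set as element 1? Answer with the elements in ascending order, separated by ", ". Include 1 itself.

Answer: 0, 1, 2, 4, 6, 7, 10, 11

Derivation:
Step 1: union(2, 10) -> merged; set of 2 now {2, 10}
Step 2: union(10, 6) -> merged; set of 10 now {2, 6, 10}
Step 3: union(10, 4) -> merged; set of 10 now {2, 4, 6, 10}
Step 4: union(1, 2) -> merged; set of 1 now {1, 2, 4, 6, 10}
Step 5: union(1, 0) -> merged; set of 1 now {0, 1, 2, 4, 6, 10}
Step 6: find(8) -> no change; set of 8 is {8}
Step 7: union(1, 7) -> merged; set of 1 now {0, 1, 2, 4, 6, 7, 10}
Step 8: union(5, 9) -> merged; set of 5 now {5, 9}
Step 9: union(2, 11) -> merged; set of 2 now {0, 1, 2, 4, 6, 7, 10, 11}
Step 10: union(8, 9) -> merged; set of 8 now {5, 8, 9}
Component of 1: {0, 1, 2, 4, 6, 7, 10, 11}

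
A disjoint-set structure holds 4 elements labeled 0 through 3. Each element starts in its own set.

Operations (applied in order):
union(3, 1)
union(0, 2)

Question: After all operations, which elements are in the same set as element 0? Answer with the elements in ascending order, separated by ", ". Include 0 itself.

Step 1: union(3, 1) -> merged; set of 3 now {1, 3}
Step 2: union(0, 2) -> merged; set of 0 now {0, 2}
Component of 0: {0, 2}

Answer: 0, 2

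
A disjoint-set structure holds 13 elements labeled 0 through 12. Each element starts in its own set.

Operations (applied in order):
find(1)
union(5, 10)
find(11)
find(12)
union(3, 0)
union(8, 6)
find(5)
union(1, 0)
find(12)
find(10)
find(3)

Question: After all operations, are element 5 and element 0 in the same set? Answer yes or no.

Step 1: find(1) -> no change; set of 1 is {1}
Step 2: union(5, 10) -> merged; set of 5 now {5, 10}
Step 3: find(11) -> no change; set of 11 is {11}
Step 4: find(12) -> no change; set of 12 is {12}
Step 5: union(3, 0) -> merged; set of 3 now {0, 3}
Step 6: union(8, 6) -> merged; set of 8 now {6, 8}
Step 7: find(5) -> no change; set of 5 is {5, 10}
Step 8: union(1, 0) -> merged; set of 1 now {0, 1, 3}
Step 9: find(12) -> no change; set of 12 is {12}
Step 10: find(10) -> no change; set of 10 is {5, 10}
Step 11: find(3) -> no change; set of 3 is {0, 1, 3}
Set of 5: {5, 10}; 0 is not a member.

Answer: no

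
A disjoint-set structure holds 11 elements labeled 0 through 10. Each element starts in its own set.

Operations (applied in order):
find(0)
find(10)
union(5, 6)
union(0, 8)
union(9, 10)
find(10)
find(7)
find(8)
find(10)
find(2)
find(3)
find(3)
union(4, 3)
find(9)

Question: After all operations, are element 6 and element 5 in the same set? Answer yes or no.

Answer: yes

Derivation:
Step 1: find(0) -> no change; set of 0 is {0}
Step 2: find(10) -> no change; set of 10 is {10}
Step 3: union(5, 6) -> merged; set of 5 now {5, 6}
Step 4: union(0, 8) -> merged; set of 0 now {0, 8}
Step 5: union(9, 10) -> merged; set of 9 now {9, 10}
Step 6: find(10) -> no change; set of 10 is {9, 10}
Step 7: find(7) -> no change; set of 7 is {7}
Step 8: find(8) -> no change; set of 8 is {0, 8}
Step 9: find(10) -> no change; set of 10 is {9, 10}
Step 10: find(2) -> no change; set of 2 is {2}
Step 11: find(3) -> no change; set of 3 is {3}
Step 12: find(3) -> no change; set of 3 is {3}
Step 13: union(4, 3) -> merged; set of 4 now {3, 4}
Step 14: find(9) -> no change; set of 9 is {9, 10}
Set of 6: {5, 6}; 5 is a member.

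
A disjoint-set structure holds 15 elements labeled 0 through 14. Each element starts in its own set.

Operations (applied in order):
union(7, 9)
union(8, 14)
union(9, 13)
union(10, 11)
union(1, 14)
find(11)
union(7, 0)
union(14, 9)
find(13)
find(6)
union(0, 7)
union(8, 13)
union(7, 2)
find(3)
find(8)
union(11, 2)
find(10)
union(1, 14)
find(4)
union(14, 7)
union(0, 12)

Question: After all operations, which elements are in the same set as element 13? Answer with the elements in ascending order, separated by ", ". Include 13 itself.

Step 1: union(7, 9) -> merged; set of 7 now {7, 9}
Step 2: union(8, 14) -> merged; set of 8 now {8, 14}
Step 3: union(9, 13) -> merged; set of 9 now {7, 9, 13}
Step 4: union(10, 11) -> merged; set of 10 now {10, 11}
Step 5: union(1, 14) -> merged; set of 1 now {1, 8, 14}
Step 6: find(11) -> no change; set of 11 is {10, 11}
Step 7: union(7, 0) -> merged; set of 7 now {0, 7, 9, 13}
Step 8: union(14, 9) -> merged; set of 14 now {0, 1, 7, 8, 9, 13, 14}
Step 9: find(13) -> no change; set of 13 is {0, 1, 7, 8, 9, 13, 14}
Step 10: find(6) -> no change; set of 6 is {6}
Step 11: union(0, 7) -> already same set; set of 0 now {0, 1, 7, 8, 9, 13, 14}
Step 12: union(8, 13) -> already same set; set of 8 now {0, 1, 7, 8, 9, 13, 14}
Step 13: union(7, 2) -> merged; set of 7 now {0, 1, 2, 7, 8, 9, 13, 14}
Step 14: find(3) -> no change; set of 3 is {3}
Step 15: find(8) -> no change; set of 8 is {0, 1, 2, 7, 8, 9, 13, 14}
Step 16: union(11, 2) -> merged; set of 11 now {0, 1, 2, 7, 8, 9, 10, 11, 13, 14}
Step 17: find(10) -> no change; set of 10 is {0, 1, 2, 7, 8, 9, 10, 11, 13, 14}
Step 18: union(1, 14) -> already same set; set of 1 now {0, 1, 2, 7, 8, 9, 10, 11, 13, 14}
Step 19: find(4) -> no change; set of 4 is {4}
Step 20: union(14, 7) -> already same set; set of 14 now {0, 1, 2, 7, 8, 9, 10, 11, 13, 14}
Step 21: union(0, 12) -> merged; set of 0 now {0, 1, 2, 7, 8, 9, 10, 11, 12, 13, 14}
Component of 13: {0, 1, 2, 7, 8, 9, 10, 11, 12, 13, 14}

Answer: 0, 1, 2, 7, 8, 9, 10, 11, 12, 13, 14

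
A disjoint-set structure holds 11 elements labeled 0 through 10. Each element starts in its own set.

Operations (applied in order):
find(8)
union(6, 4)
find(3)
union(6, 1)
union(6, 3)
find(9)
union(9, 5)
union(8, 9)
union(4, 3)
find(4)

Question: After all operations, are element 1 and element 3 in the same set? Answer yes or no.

Answer: yes

Derivation:
Step 1: find(8) -> no change; set of 8 is {8}
Step 2: union(6, 4) -> merged; set of 6 now {4, 6}
Step 3: find(3) -> no change; set of 3 is {3}
Step 4: union(6, 1) -> merged; set of 6 now {1, 4, 6}
Step 5: union(6, 3) -> merged; set of 6 now {1, 3, 4, 6}
Step 6: find(9) -> no change; set of 9 is {9}
Step 7: union(9, 5) -> merged; set of 9 now {5, 9}
Step 8: union(8, 9) -> merged; set of 8 now {5, 8, 9}
Step 9: union(4, 3) -> already same set; set of 4 now {1, 3, 4, 6}
Step 10: find(4) -> no change; set of 4 is {1, 3, 4, 6}
Set of 1: {1, 3, 4, 6}; 3 is a member.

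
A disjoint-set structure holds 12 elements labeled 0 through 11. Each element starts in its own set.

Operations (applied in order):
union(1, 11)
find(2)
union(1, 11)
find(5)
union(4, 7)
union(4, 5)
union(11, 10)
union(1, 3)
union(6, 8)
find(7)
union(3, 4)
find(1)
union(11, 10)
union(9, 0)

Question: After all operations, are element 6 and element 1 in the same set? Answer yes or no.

Step 1: union(1, 11) -> merged; set of 1 now {1, 11}
Step 2: find(2) -> no change; set of 2 is {2}
Step 3: union(1, 11) -> already same set; set of 1 now {1, 11}
Step 4: find(5) -> no change; set of 5 is {5}
Step 5: union(4, 7) -> merged; set of 4 now {4, 7}
Step 6: union(4, 5) -> merged; set of 4 now {4, 5, 7}
Step 7: union(11, 10) -> merged; set of 11 now {1, 10, 11}
Step 8: union(1, 3) -> merged; set of 1 now {1, 3, 10, 11}
Step 9: union(6, 8) -> merged; set of 6 now {6, 8}
Step 10: find(7) -> no change; set of 7 is {4, 5, 7}
Step 11: union(3, 4) -> merged; set of 3 now {1, 3, 4, 5, 7, 10, 11}
Step 12: find(1) -> no change; set of 1 is {1, 3, 4, 5, 7, 10, 11}
Step 13: union(11, 10) -> already same set; set of 11 now {1, 3, 4, 5, 7, 10, 11}
Step 14: union(9, 0) -> merged; set of 9 now {0, 9}
Set of 6: {6, 8}; 1 is not a member.

Answer: no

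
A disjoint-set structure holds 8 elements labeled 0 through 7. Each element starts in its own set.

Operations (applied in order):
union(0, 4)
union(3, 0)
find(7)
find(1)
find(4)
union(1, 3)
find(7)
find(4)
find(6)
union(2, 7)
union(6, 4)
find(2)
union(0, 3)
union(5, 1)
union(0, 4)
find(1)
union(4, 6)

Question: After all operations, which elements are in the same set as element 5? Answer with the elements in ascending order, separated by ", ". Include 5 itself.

Step 1: union(0, 4) -> merged; set of 0 now {0, 4}
Step 2: union(3, 0) -> merged; set of 3 now {0, 3, 4}
Step 3: find(7) -> no change; set of 7 is {7}
Step 4: find(1) -> no change; set of 1 is {1}
Step 5: find(4) -> no change; set of 4 is {0, 3, 4}
Step 6: union(1, 3) -> merged; set of 1 now {0, 1, 3, 4}
Step 7: find(7) -> no change; set of 7 is {7}
Step 8: find(4) -> no change; set of 4 is {0, 1, 3, 4}
Step 9: find(6) -> no change; set of 6 is {6}
Step 10: union(2, 7) -> merged; set of 2 now {2, 7}
Step 11: union(6, 4) -> merged; set of 6 now {0, 1, 3, 4, 6}
Step 12: find(2) -> no change; set of 2 is {2, 7}
Step 13: union(0, 3) -> already same set; set of 0 now {0, 1, 3, 4, 6}
Step 14: union(5, 1) -> merged; set of 5 now {0, 1, 3, 4, 5, 6}
Step 15: union(0, 4) -> already same set; set of 0 now {0, 1, 3, 4, 5, 6}
Step 16: find(1) -> no change; set of 1 is {0, 1, 3, 4, 5, 6}
Step 17: union(4, 6) -> already same set; set of 4 now {0, 1, 3, 4, 5, 6}
Component of 5: {0, 1, 3, 4, 5, 6}

Answer: 0, 1, 3, 4, 5, 6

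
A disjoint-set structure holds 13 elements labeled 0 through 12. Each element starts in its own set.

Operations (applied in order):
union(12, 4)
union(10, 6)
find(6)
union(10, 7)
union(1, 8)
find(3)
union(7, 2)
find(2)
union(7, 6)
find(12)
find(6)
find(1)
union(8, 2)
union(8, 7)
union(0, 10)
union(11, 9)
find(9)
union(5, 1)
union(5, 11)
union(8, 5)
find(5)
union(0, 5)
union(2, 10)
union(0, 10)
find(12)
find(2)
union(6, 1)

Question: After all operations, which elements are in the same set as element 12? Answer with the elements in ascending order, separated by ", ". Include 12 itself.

Step 1: union(12, 4) -> merged; set of 12 now {4, 12}
Step 2: union(10, 6) -> merged; set of 10 now {6, 10}
Step 3: find(6) -> no change; set of 6 is {6, 10}
Step 4: union(10, 7) -> merged; set of 10 now {6, 7, 10}
Step 5: union(1, 8) -> merged; set of 1 now {1, 8}
Step 6: find(3) -> no change; set of 3 is {3}
Step 7: union(7, 2) -> merged; set of 7 now {2, 6, 7, 10}
Step 8: find(2) -> no change; set of 2 is {2, 6, 7, 10}
Step 9: union(7, 6) -> already same set; set of 7 now {2, 6, 7, 10}
Step 10: find(12) -> no change; set of 12 is {4, 12}
Step 11: find(6) -> no change; set of 6 is {2, 6, 7, 10}
Step 12: find(1) -> no change; set of 1 is {1, 8}
Step 13: union(8, 2) -> merged; set of 8 now {1, 2, 6, 7, 8, 10}
Step 14: union(8, 7) -> already same set; set of 8 now {1, 2, 6, 7, 8, 10}
Step 15: union(0, 10) -> merged; set of 0 now {0, 1, 2, 6, 7, 8, 10}
Step 16: union(11, 9) -> merged; set of 11 now {9, 11}
Step 17: find(9) -> no change; set of 9 is {9, 11}
Step 18: union(5, 1) -> merged; set of 5 now {0, 1, 2, 5, 6, 7, 8, 10}
Step 19: union(5, 11) -> merged; set of 5 now {0, 1, 2, 5, 6, 7, 8, 9, 10, 11}
Step 20: union(8, 5) -> already same set; set of 8 now {0, 1, 2, 5, 6, 7, 8, 9, 10, 11}
Step 21: find(5) -> no change; set of 5 is {0, 1, 2, 5, 6, 7, 8, 9, 10, 11}
Step 22: union(0, 5) -> already same set; set of 0 now {0, 1, 2, 5, 6, 7, 8, 9, 10, 11}
Step 23: union(2, 10) -> already same set; set of 2 now {0, 1, 2, 5, 6, 7, 8, 9, 10, 11}
Step 24: union(0, 10) -> already same set; set of 0 now {0, 1, 2, 5, 6, 7, 8, 9, 10, 11}
Step 25: find(12) -> no change; set of 12 is {4, 12}
Step 26: find(2) -> no change; set of 2 is {0, 1, 2, 5, 6, 7, 8, 9, 10, 11}
Step 27: union(6, 1) -> already same set; set of 6 now {0, 1, 2, 5, 6, 7, 8, 9, 10, 11}
Component of 12: {4, 12}

Answer: 4, 12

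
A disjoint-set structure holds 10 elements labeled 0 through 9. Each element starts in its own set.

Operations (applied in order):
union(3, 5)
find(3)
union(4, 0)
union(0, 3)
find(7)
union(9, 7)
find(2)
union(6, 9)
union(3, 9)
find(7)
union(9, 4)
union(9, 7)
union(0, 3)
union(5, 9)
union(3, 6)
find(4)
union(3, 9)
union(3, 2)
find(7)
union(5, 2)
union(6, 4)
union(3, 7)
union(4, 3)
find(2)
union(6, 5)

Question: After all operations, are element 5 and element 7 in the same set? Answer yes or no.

Step 1: union(3, 5) -> merged; set of 3 now {3, 5}
Step 2: find(3) -> no change; set of 3 is {3, 5}
Step 3: union(4, 0) -> merged; set of 4 now {0, 4}
Step 4: union(0, 3) -> merged; set of 0 now {0, 3, 4, 5}
Step 5: find(7) -> no change; set of 7 is {7}
Step 6: union(9, 7) -> merged; set of 9 now {7, 9}
Step 7: find(2) -> no change; set of 2 is {2}
Step 8: union(6, 9) -> merged; set of 6 now {6, 7, 9}
Step 9: union(3, 9) -> merged; set of 3 now {0, 3, 4, 5, 6, 7, 9}
Step 10: find(7) -> no change; set of 7 is {0, 3, 4, 5, 6, 7, 9}
Step 11: union(9, 4) -> already same set; set of 9 now {0, 3, 4, 5, 6, 7, 9}
Step 12: union(9, 7) -> already same set; set of 9 now {0, 3, 4, 5, 6, 7, 9}
Step 13: union(0, 3) -> already same set; set of 0 now {0, 3, 4, 5, 6, 7, 9}
Step 14: union(5, 9) -> already same set; set of 5 now {0, 3, 4, 5, 6, 7, 9}
Step 15: union(3, 6) -> already same set; set of 3 now {0, 3, 4, 5, 6, 7, 9}
Step 16: find(4) -> no change; set of 4 is {0, 3, 4, 5, 6, 7, 9}
Step 17: union(3, 9) -> already same set; set of 3 now {0, 3, 4, 5, 6, 7, 9}
Step 18: union(3, 2) -> merged; set of 3 now {0, 2, 3, 4, 5, 6, 7, 9}
Step 19: find(7) -> no change; set of 7 is {0, 2, 3, 4, 5, 6, 7, 9}
Step 20: union(5, 2) -> already same set; set of 5 now {0, 2, 3, 4, 5, 6, 7, 9}
Step 21: union(6, 4) -> already same set; set of 6 now {0, 2, 3, 4, 5, 6, 7, 9}
Step 22: union(3, 7) -> already same set; set of 3 now {0, 2, 3, 4, 5, 6, 7, 9}
Step 23: union(4, 3) -> already same set; set of 4 now {0, 2, 3, 4, 5, 6, 7, 9}
Step 24: find(2) -> no change; set of 2 is {0, 2, 3, 4, 5, 6, 7, 9}
Step 25: union(6, 5) -> already same set; set of 6 now {0, 2, 3, 4, 5, 6, 7, 9}
Set of 5: {0, 2, 3, 4, 5, 6, 7, 9}; 7 is a member.

Answer: yes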